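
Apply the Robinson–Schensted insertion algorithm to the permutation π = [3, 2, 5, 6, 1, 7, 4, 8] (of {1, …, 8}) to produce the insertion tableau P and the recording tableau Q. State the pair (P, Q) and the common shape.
P = [1, 4, 6, 7, 8] / [2, 5] / [3];  Q = [1, 3, 4, 6, 8] / [2, 7] / [5];  common shape = (5, 2, 1)

Row-insert the values π_1, π_2, … into P one at a time, bumping the leftmost entry strictly greater than the inserted value down to the next row. The recording tableau Q records, in position (i, j), the step at which that cell was added to P.
  Insert 3 (step 1): P = [3];  Q = [1]
  Insert 2 (step 2): P = [2] / [3];  Q = [1] / [2]
  Insert 5 (step 3): P = [2, 5] / [3];  Q = [1, 3] / [2]
  Insert 6 (step 4): P = [2, 5, 6] / [3];  Q = [1, 3, 4] / [2]
  Insert 1 (step 5): P = [1, 5, 6] / [2] / [3];  Q = [1, 3, 4] / [2] / [5]
  Insert 7 (step 6): P = [1, 5, 6, 7] / [2] / [3];  Q = [1, 3, 4, 6] / [2] / [5]
  Insert 4 (step 7): P = [1, 4, 6, 7] / [2, 5] / [3];  Q = [1, 3, 4, 6] / [2, 7] / [5]
  Insert 8 (step 8): P = [1, 4, 6, 7, 8] / [2, 5] / [3];  Q = [1, 3, 4, 6, 8] / [2, 7] / [5]
Final shape: (5, 2, 1).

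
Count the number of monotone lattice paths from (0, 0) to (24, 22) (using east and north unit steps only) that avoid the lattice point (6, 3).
Number of paths = 6405870034350

Total paths from (0, 0) to (24, 22): C(46, 24) = 7890371113950. Paths through (6, 3): (paths (0, 0) → (6, 3)) × (paths (6, 3) → (24, 22)) = C(9, 6) · C(37, 18) = 84 · 17672631900 = 1484501079600. Avoidance count = 7890371113950 − 1484501079600 = 6405870034350.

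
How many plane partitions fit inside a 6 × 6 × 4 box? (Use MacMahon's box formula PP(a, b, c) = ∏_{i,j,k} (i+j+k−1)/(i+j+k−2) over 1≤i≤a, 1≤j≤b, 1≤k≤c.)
PP(6, 6, 4) = 1447482465

Evaluate the triple product over i = 1..6, j = 1..6, k = 1..4. The factors are (2/1) · (3/2) · (4/3) · (5/4) · (3/2) · (4/3) · (5/4) · (6/5) · … (144 factors total). The numerators and denominators telescope so the product is an integer; carrying out the multiplication exactly gives PP(6, 6, 4) = 1447482465.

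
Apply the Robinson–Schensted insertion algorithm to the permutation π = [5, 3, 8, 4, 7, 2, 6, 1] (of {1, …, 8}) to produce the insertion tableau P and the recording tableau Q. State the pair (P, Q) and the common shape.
P = [1, 4, 6] / [2, 7] / [3, 8] / [5];  Q = [1, 3, 5] / [2, 4] / [6, 7] / [8];  common shape = (3, 2, 2, 1)

Row-insert the values π_1, π_2, … into P one at a time, bumping the leftmost entry strictly greater than the inserted value down to the next row. The recording tableau Q records, in position (i, j), the step at which that cell was added to P.
  Insert 5 (step 1): P = [5];  Q = [1]
  Insert 3 (step 2): P = [3] / [5];  Q = [1] / [2]
  Insert 8 (step 3): P = [3, 8] / [5];  Q = [1, 3] / [2]
  Insert 4 (step 4): P = [3, 4] / [5, 8];  Q = [1, 3] / [2, 4]
  Insert 7 (step 5): P = [3, 4, 7] / [5, 8];  Q = [1, 3, 5] / [2, 4]
  Insert 2 (step 6): P = [2, 4, 7] / [3, 8] / [5];  Q = [1, 3, 5] / [2, 4] / [6]
  Insert 6 (step 7): P = [2, 4, 6] / [3, 7] / [5, 8];  Q = [1, 3, 5] / [2, 4] / [6, 7]
  Insert 1 (step 8): P = [1, 4, 6] / [2, 7] / [3, 8] / [5];  Q = [1, 3, 5] / [2, 4] / [6, 7] / [8]
Final shape: (3, 2, 2, 1).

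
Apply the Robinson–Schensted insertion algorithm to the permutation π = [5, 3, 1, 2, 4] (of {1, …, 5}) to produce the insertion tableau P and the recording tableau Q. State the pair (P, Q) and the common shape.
P = [1, 2, 4] / [3] / [5];  Q = [1, 4, 5] / [2] / [3];  common shape = (3, 1, 1)

Row-insert the values π_1, π_2, … into P one at a time, bumping the leftmost entry strictly greater than the inserted value down to the next row. The recording tableau Q records, in position (i, j), the step at which that cell was added to P.
  Insert 5 (step 1): P = [5];  Q = [1]
  Insert 3 (step 2): P = [3] / [5];  Q = [1] / [2]
  Insert 1 (step 3): P = [1] / [3] / [5];  Q = [1] / [2] / [3]
  Insert 2 (step 4): P = [1, 2] / [3] / [5];  Q = [1, 4] / [2] / [3]
  Insert 4 (step 5): P = [1, 2, 4] / [3] / [5];  Q = [1, 4, 5] / [2] / [3]
Final shape: (3, 1, 1).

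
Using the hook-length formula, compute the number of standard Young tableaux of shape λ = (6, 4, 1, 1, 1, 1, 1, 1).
# SYT of shape (6, 4, 1, 1, 1, 1, 1, 1) = 155232

Hook-length formula: f^λ = n! / Π hook(c), product over all cells c of the Young diagram. For λ = (6, 4, 1, 1, 1, 1, 1, 1), n = 16 boxes. Hook lengths by row (left-to-right, top-to-bottom): [13, 6, 5, 4, 2, 1]; [10, 3, 2, 1]; [6]; [5]; [4]; [3]; [2]; [1]. Product of hooks = 134784000. So f^λ = 16! / 134784000 = 20922789888000 / 134784000 = 155232.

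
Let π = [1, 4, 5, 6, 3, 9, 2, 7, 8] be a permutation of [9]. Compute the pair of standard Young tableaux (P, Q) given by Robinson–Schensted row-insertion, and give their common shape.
P = [1, 2, 5, 6, 7, 8] / [3, 9] / [4];  Q = [1, 2, 3, 4, 6, 9] / [5, 8] / [7];  common shape = (6, 2, 1)

Row-insert the values π_1, π_2, … into P one at a time, bumping the leftmost entry strictly greater than the inserted value down to the next row. The recording tableau Q records, in position (i, j), the step at which that cell was added to P.
  Insert 1 (step 1): P = [1];  Q = [1]
  Insert 4 (step 2): P = [1, 4];  Q = [1, 2]
  Insert 5 (step 3): P = [1, 4, 5];  Q = [1, 2, 3]
  Insert 6 (step 4): P = [1, 4, 5, 6];  Q = [1, 2, 3, 4]
  Insert 3 (step 5): P = [1, 3, 5, 6] / [4];  Q = [1, 2, 3, 4] / [5]
  Insert 9 (step 6): P = [1, 3, 5, 6, 9] / [4];  Q = [1, 2, 3, 4, 6] / [5]
  Insert 2 (step 7): P = [1, 2, 5, 6, 9] / [3] / [4];  Q = [1, 2, 3, 4, 6] / [5] / [7]
  Insert 7 (step 8): P = [1, 2, 5, 6, 7] / [3, 9] / [4];  Q = [1, 2, 3, 4, 6] / [5, 8] / [7]
  Insert 8 (step 9): P = [1, 2, 5, 6, 7, 8] / [3, 9] / [4];  Q = [1, 2, 3, 4, 6, 9] / [5, 8] / [7]
Final shape: (6, 2, 1).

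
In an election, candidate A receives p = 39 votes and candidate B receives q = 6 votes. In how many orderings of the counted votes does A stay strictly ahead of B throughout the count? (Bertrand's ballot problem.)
Strict-lead orderings = 5973044

Total orderings of the 45 votes with 39 for A: C(45, 39) = 8145060. By the Bertrand ballot formula (Cycle Lemma / reflection principle), the number of orderings in which A is strictly ahead of B throughout is (p − q)/(p + q) · C(p + q, p) = (39 − 6)/(39 + 6) · 8145060 = 5973044.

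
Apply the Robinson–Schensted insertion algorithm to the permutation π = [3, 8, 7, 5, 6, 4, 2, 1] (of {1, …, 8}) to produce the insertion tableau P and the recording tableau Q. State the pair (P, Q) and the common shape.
P = [1, 4, 6] / [2] / [3] / [5] / [7] / [8];  Q = [1, 2, 5] / [3] / [4] / [6] / [7] / [8];  common shape = (3, 1, 1, 1, 1, 1)

Row-insert the values π_1, π_2, … into P one at a time, bumping the leftmost entry strictly greater than the inserted value down to the next row. The recording tableau Q records, in position (i, j), the step at which that cell was added to P.
  Insert 3 (step 1): P = [3];  Q = [1]
  Insert 8 (step 2): P = [3, 8];  Q = [1, 2]
  Insert 7 (step 3): P = [3, 7] / [8];  Q = [1, 2] / [3]
  Insert 5 (step 4): P = [3, 5] / [7] / [8];  Q = [1, 2] / [3] / [4]
  Insert 6 (step 5): P = [3, 5, 6] / [7] / [8];  Q = [1, 2, 5] / [3] / [4]
  Insert 4 (step 6): P = [3, 4, 6] / [5] / [7] / [8];  Q = [1, 2, 5] / [3] / [4] / [6]
  Insert 2 (step 7): P = [2, 4, 6] / [3] / [5] / [7] / [8];  Q = [1, 2, 5] / [3] / [4] / [6] / [7]
  Insert 1 (step 8): P = [1, 4, 6] / [2] / [3] / [5] / [7] / [8];  Q = [1, 2, 5] / [3] / [4] / [6] / [7] / [8]
Final shape: (3, 1, 1, 1, 1, 1).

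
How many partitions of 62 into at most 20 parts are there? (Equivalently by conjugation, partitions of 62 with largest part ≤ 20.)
p(62, parts ≤ 20) = 1044986

Use the recurrence p(n, m) = p(n, m−1) + p(n−m, m): either the largest part is < m (count p(n, m−1)) or the largest part is exactly m (remove one copy of m, count p(n−m, m)). With p(0, ·) = 1 this gives p(62, parts ≤ 20) = 1044986. (By conjugating Young diagrams, this also counts partitions of 62 into at most 20 parts.)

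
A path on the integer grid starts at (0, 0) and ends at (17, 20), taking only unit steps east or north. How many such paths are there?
Number of paths = 15905368710

A monotone lattice path from (0, 0) to (17, 20) consists of 17 east steps and 20 north steps in some order, so it is determined by which 17 of the 37 steps are east. The count is C(37, 17) = 15905368710.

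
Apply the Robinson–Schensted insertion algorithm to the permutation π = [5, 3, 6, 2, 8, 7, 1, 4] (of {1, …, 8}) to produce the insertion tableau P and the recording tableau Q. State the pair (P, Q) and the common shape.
P = [1, 4, 7] / [2, 6] / [3, 8] / [5];  Q = [1, 3, 5] / [2, 6] / [4, 8] / [7];  common shape = (3, 2, 2, 1)

Row-insert the values π_1, π_2, … into P one at a time, bumping the leftmost entry strictly greater than the inserted value down to the next row. The recording tableau Q records, in position (i, j), the step at which that cell was added to P.
  Insert 5 (step 1): P = [5];  Q = [1]
  Insert 3 (step 2): P = [3] / [5];  Q = [1] / [2]
  Insert 6 (step 3): P = [3, 6] / [5];  Q = [1, 3] / [2]
  Insert 2 (step 4): P = [2, 6] / [3] / [5];  Q = [1, 3] / [2] / [4]
  Insert 8 (step 5): P = [2, 6, 8] / [3] / [5];  Q = [1, 3, 5] / [2] / [4]
  Insert 7 (step 6): P = [2, 6, 7] / [3, 8] / [5];  Q = [1, 3, 5] / [2, 6] / [4]
  Insert 1 (step 7): P = [1, 6, 7] / [2, 8] / [3] / [5];  Q = [1, 3, 5] / [2, 6] / [4] / [7]
  Insert 4 (step 8): P = [1, 4, 7] / [2, 6] / [3, 8] / [5];  Q = [1, 3, 5] / [2, 6] / [4, 8] / [7]
Final shape: (3, 2, 2, 1).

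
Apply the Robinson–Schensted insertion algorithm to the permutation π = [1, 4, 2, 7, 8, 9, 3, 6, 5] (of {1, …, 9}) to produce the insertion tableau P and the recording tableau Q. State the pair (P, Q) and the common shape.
P = [1, 2, 3, 5, 9] / [4, 6, 8] / [7];  Q = [1, 2, 4, 5, 6] / [3, 7, 8] / [9];  common shape = (5, 3, 1)

Row-insert the values π_1, π_2, … into P one at a time, bumping the leftmost entry strictly greater than the inserted value down to the next row. The recording tableau Q records, in position (i, j), the step at which that cell was added to P.
  Insert 1 (step 1): P = [1];  Q = [1]
  Insert 4 (step 2): P = [1, 4];  Q = [1, 2]
  Insert 2 (step 3): P = [1, 2] / [4];  Q = [1, 2] / [3]
  Insert 7 (step 4): P = [1, 2, 7] / [4];  Q = [1, 2, 4] / [3]
  Insert 8 (step 5): P = [1, 2, 7, 8] / [4];  Q = [1, 2, 4, 5] / [3]
  Insert 9 (step 6): P = [1, 2, 7, 8, 9] / [4];  Q = [1, 2, 4, 5, 6] / [3]
  Insert 3 (step 7): P = [1, 2, 3, 8, 9] / [4, 7];  Q = [1, 2, 4, 5, 6] / [3, 7]
  Insert 6 (step 8): P = [1, 2, 3, 6, 9] / [4, 7, 8];  Q = [1, 2, 4, 5, 6] / [3, 7, 8]
  Insert 5 (step 9): P = [1, 2, 3, 5, 9] / [4, 6, 8] / [7];  Q = [1, 2, 4, 5, 6] / [3, 7, 8] / [9]
Final shape: (5, 3, 1).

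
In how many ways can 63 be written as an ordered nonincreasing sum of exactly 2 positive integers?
p(63, 2 parts) = 31

Partitions of n into exactly k parts are in bijection with partitions of n − k into at most k parts (subtract 1 from each part). So p(63, exactly 2) = p(61, parts ≤ 2). Computing via the recurrence p(m, j) = p(m, j−1) + p(m−j, j) gives 31.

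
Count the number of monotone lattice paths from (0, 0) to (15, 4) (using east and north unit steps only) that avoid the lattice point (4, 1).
Number of paths = 2056

Total paths from (0, 0) to (15, 4): C(19, 15) = 3876. Paths through (4, 1): (paths (0, 0) → (4, 1)) × (paths (4, 1) → (15, 4)) = C(5, 4) · C(14, 11) = 5 · 364 = 1820. Avoidance count = 3876 − 1820 = 2056.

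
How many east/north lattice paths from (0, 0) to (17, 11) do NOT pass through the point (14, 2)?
Number of paths = 21447780

Total paths from (0, 0) to (17, 11): C(28, 17) = 21474180. Paths through (14, 2): (paths (0, 0) → (14, 2)) × (paths (14, 2) → (17, 11)) = C(16, 14) · C(12, 3) = 120 · 220 = 26400. Avoidance count = 21474180 − 26400 = 21447780.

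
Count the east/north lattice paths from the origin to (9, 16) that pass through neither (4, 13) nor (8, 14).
Number of paths = 986085

Inclusion–exclusion. Total paths: C(25, 9) = 2042975. Through P₁: C(17, 4)·C(8, 5) = 133280. Through P₂: C(22, 8)·C(3, 1) = 959310. Since P₁ is strictly southwest of P₂, a monotone path through both must visit P₁ then P₂; paths through both = C(17, 4)·C(5, 4)·C(3, 1) = 35700. Avoid both = 2042975 − 133280 − 959310 + 35700 = 986085.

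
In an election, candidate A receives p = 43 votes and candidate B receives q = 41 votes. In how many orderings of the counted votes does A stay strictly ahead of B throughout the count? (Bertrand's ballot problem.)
Strict-lead orderings = 39044429911904443959240

Total orderings of the 84 votes with 43 for A: C(84, 43) = 1639866056299986646288080. By the Bertrand ballot formula (Cycle Lemma / reflection principle), the number of orderings in which A is strictly ahead of B throughout is (p − q)/(p + q) · C(p + q, p) = (43 − 41)/(43 + 41) · 1639866056299986646288080 = 39044429911904443959240.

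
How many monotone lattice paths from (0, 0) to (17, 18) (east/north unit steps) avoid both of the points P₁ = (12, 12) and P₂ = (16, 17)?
Number of paths = 1636088670

Inclusion–exclusion. Total paths: C(35, 17) = 4537567650. Through P₁: C(24, 12)·C(11, 5) = 1249320072. Through P₂: C(33, 16)·C(2, 1) = 2333606220. Since P₁ is strictly southwest of P₂, a monotone path through both must visit P₁ then P₂; paths through both = C(24, 12)·C(9, 4)·C(2, 1) = 681447312. Avoid both = 4537567650 − 1249320072 − 2333606220 + 681447312 = 1636088670.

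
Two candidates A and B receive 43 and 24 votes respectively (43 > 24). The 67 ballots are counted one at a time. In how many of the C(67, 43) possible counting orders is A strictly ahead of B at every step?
Strict-lead orderings = 275915087740492200

Total orderings of the 67 votes with 43 for A: C(67, 43) = 972963730453314600. By the Bertrand ballot formula (Cycle Lemma / reflection principle), the number of orderings in which A is strictly ahead of B throughout is (p − q)/(p + q) · C(p + q, p) = (43 − 24)/(43 + 24) · 972963730453314600 = 275915087740492200.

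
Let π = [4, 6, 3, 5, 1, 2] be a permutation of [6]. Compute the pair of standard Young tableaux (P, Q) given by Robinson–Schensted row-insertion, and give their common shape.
P = [1, 2] / [3, 5] / [4, 6];  Q = [1, 2] / [3, 4] / [5, 6];  common shape = (2, 2, 2)

Row-insert the values π_1, π_2, … into P one at a time, bumping the leftmost entry strictly greater than the inserted value down to the next row. The recording tableau Q records, in position (i, j), the step at which that cell was added to P.
  Insert 4 (step 1): P = [4];  Q = [1]
  Insert 6 (step 2): P = [4, 6];  Q = [1, 2]
  Insert 3 (step 3): P = [3, 6] / [4];  Q = [1, 2] / [3]
  Insert 5 (step 4): P = [3, 5] / [4, 6];  Q = [1, 2] / [3, 4]
  Insert 1 (step 5): P = [1, 5] / [3, 6] / [4];  Q = [1, 2] / [3, 4] / [5]
  Insert 2 (step 6): P = [1, 2] / [3, 5] / [4, 6];  Q = [1, 2] / [3, 4] / [5, 6]
Final shape: (2, 2, 2).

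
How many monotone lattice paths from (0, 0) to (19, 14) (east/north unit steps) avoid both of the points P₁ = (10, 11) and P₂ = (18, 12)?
Number of paths = 491255337

Inclusion–exclusion. Total paths: C(33, 19) = 818809200. Through P₁: C(21, 10)·C(12, 9) = 77597520. Through P₂: C(30, 18)·C(3, 1) = 259479675. Since P₁ is strictly southwest of P₂, a monotone path through both must visit P₁ then P₂; paths through both = C(21, 10)·C(9, 8)·C(3, 1) = 9523332. Avoid both = 818809200 − 77597520 − 259479675 + 9523332 = 491255337.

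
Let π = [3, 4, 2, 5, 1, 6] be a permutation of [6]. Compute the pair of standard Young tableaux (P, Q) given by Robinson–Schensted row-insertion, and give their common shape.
P = [1, 4, 5, 6] / [2] / [3];  Q = [1, 2, 4, 6] / [3] / [5];  common shape = (4, 1, 1)

Row-insert the values π_1, π_2, … into P one at a time, bumping the leftmost entry strictly greater than the inserted value down to the next row. The recording tableau Q records, in position (i, j), the step at which that cell was added to P.
  Insert 3 (step 1): P = [3];  Q = [1]
  Insert 4 (step 2): P = [3, 4];  Q = [1, 2]
  Insert 2 (step 3): P = [2, 4] / [3];  Q = [1, 2] / [3]
  Insert 5 (step 4): P = [2, 4, 5] / [3];  Q = [1, 2, 4] / [3]
  Insert 1 (step 5): P = [1, 4, 5] / [2] / [3];  Q = [1, 2, 4] / [3] / [5]
  Insert 6 (step 6): P = [1, 4, 5, 6] / [2] / [3];  Q = [1, 2, 4, 6] / [3] / [5]
Final shape: (4, 1, 1).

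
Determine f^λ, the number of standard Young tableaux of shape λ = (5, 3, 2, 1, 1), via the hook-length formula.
# SYT of shape (5, 3, 2, 1, 1) = 7700

Hook-length formula: f^λ = n! / Π hook(c), product over all cells c of the Young diagram. For λ = (5, 3, 2, 1, 1), n = 12 boxes. Hook lengths by row (left-to-right, top-to-bottom): [9, 6, 4, 2, 1]; [6, 3, 1]; [4, 1]; [2]; [1]. Product of hooks = 62208. So f^λ = 12! / 62208 = 479001600 / 62208 = 7700.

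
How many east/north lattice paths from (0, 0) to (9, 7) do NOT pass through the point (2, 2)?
Number of paths = 6688

Total paths from (0, 0) to (9, 7): C(16, 9) = 11440. Paths through (2, 2): (paths (0, 0) → (2, 2)) × (paths (2, 2) → (9, 7)) = C(4, 2) · C(12, 7) = 6 · 792 = 4752. Avoidance count = 11440 − 4752 = 6688.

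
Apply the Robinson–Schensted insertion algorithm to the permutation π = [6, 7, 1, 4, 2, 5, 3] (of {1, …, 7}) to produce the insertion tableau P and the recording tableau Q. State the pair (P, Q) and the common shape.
P = [1, 2, 3] / [4, 5] / [6, 7];  Q = [1, 2, 6] / [3, 4] / [5, 7];  common shape = (3, 2, 2)

Row-insert the values π_1, π_2, … into P one at a time, bumping the leftmost entry strictly greater than the inserted value down to the next row. The recording tableau Q records, in position (i, j), the step at which that cell was added to P.
  Insert 6 (step 1): P = [6];  Q = [1]
  Insert 7 (step 2): P = [6, 7];  Q = [1, 2]
  Insert 1 (step 3): P = [1, 7] / [6];  Q = [1, 2] / [3]
  Insert 4 (step 4): P = [1, 4] / [6, 7];  Q = [1, 2] / [3, 4]
  Insert 2 (step 5): P = [1, 2] / [4, 7] / [6];  Q = [1, 2] / [3, 4] / [5]
  Insert 5 (step 6): P = [1, 2, 5] / [4, 7] / [6];  Q = [1, 2, 6] / [3, 4] / [5]
  Insert 3 (step 7): P = [1, 2, 3] / [4, 5] / [6, 7];  Q = [1, 2, 6] / [3, 4] / [5, 7]
Final shape: (3, 2, 2).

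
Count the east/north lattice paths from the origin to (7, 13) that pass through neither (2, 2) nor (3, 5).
Number of paths = 35472

Inclusion–exclusion. Total paths: C(20, 7) = 77520. Through P₁: C(4, 2)·C(16, 5) = 26208. Through P₂: C(8, 3)·C(12, 4) = 27720. Since P₁ is strictly southwest of P₂, a monotone path through both must visit P₁ then P₂; paths through both = C(4, 2)·C(4, 1)·C(12, 4) = 11880. Avoid both = 77520 − 26208 − 27720 + 11880 = 35472.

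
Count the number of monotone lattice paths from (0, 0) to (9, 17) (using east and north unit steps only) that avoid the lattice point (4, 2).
Number of paths = 2891990

Total paths from (0, 0) to (9, 17): C(26, 9) = 3124550. Paths through (4, 2): (paths (0, 0) → (4, 2)) × (paths (4, 2) → (9, 17)) = C(6, 4) · C(20, 5) = 15 · 15504 = 232560. Avoidance count = 3124550 − 232560 = 2891990.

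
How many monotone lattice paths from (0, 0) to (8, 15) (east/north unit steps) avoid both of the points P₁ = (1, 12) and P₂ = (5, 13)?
Number of paths = 403724

Inclusion–exclusion. Total paths: C(23, 8) = 490314. Through P₁: C(13, 1)·C(10, 7) = 1560. Through P₂: C(18, 5)·C(5, 3) = 85680. Since P₁ is strictly southwest of P₂, a monotone path through both must visit P₁ then P₂; paths through both = C(13, 1)·C(5, 4)·C(5, 3) = 650. Avoid both = 490314 − 1560 − 85680 + 650 = 403724.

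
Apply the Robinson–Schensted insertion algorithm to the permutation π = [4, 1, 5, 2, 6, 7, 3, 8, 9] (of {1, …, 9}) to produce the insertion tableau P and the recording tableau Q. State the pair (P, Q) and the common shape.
P = [1, 2, 3, 7, 8, 9] / [4, 5, 6];  Q = [1, 3, 5, 6, 8, 9] / [2, 4, 7];  common shape = (6, 3)

Row-insert the values π_1, π_2, … into P one at a time, bumping the leftmost entry strictly greater than the inserted value down to the next row. The recording tableau Q records, in position (i, j), the step at which that cell was added to P.
  Insert 4 (step 1): P = [4];  Q = [1]
  Insert 1 (step 2): P = [1] / [4];  Q = [1] / [2]
  Insert 5 (step 3): P = [1, 5] / [4];  Q = [1, 3] / [2]
  Insert 2 (step 4): P = [1, 2] / [4, 5];  Q = [1, 3] / [2, 4]
  Insert 6 (step 5): P = [1, 2, 6] / [4, 5];  Q = [1, 3, 5] / [2, 4]
  Insert 7 (step 6): P = [1, 2, 6, 7] / [4, 5];  Q = [1, 3, 5, 6] / [2, 4]
  Insert 3 (step 7): P = [1, 2, 3, 7] / [4, 5, 6];  Q = [1, 3, 5, 6] / [2, 4, 7]
  Insert 8 (step 8): P = [1, 2, 3, 7, 8] / [4, 5, 6];  Q = [1, 3, 5, 6, 8] / [2, 4, 7]
  Insert 9 (step 9): P = [1, 2, 3, 7, 8, 9] / [4, 5, 6];  Q = [1, 3, 5, 6, 8, 9] / [2, 4, 7]
Final shape: (6, 3).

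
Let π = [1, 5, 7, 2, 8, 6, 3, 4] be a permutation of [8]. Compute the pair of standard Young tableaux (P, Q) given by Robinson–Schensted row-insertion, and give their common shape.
P = [1, 2, 3, 4] / [5, 6, 8] / [7];  Q = [1, 2, 3, 5] / [4, 6, 8] / [7];  common shape = (4, 3, 1)

Row-insert the values π_1, π_2, … into P one at a time, bumping the leftmost entry strictly greater than the inserted value down to the next row. The recording tableau Q records, in position (i, j), the step at which that cell was added to P.
  Insert 1 (step 1): P = [1];  Q = [1]
  Insert 5 (step 2): P = [1, 5];  Q = [1, 2]
  Insert 7 (step 3): P = [1, 5, 7];  Q = [1, 2, 3]
  Insert 2 (step 4): P = [1, 2, 7] / [5];  Q = [1, 2, 3] / [4]
  Insert 8 (step 5): P = [1, 2, 7, 8] / [5];  Q = [1, 2, 3, 5] / [4]
  Insert 6 (step 6): P = [1, 2, 6, 8] / [5, 7];  Q = [1, 2, 3, 5] / [4, 6]
  Insert 3 (step 7): P = [1, 2, 3, 8] / [5, 6] / [7];  Q = [1, 2, 3, 5] / [4, 6] / [7]
  Insert 4 (step 8): P = [1, 2, 3, 4] / [5, 6, 8] / [7];  Q = [1, 2, 3, 5] / [4, 6, 8] / [7]
Final shape: (4, 3, 1).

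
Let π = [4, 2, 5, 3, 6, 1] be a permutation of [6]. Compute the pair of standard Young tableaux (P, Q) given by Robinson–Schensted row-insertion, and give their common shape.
P = [1, 3, 6] / [2, 5] / [4];  Q = [1, 3, 5] / [2, 4] / [6];  common shape = (3, 2, 1)

Row-insert the values π_1, π_2, … into P one at a time, bumping the leftmost entry strictly greater than the inserted value down to the next row. The recording tableau Q records, in position (i, j), the step at which that cell was added to P.
  Insert 4 (step 1): P = [4];  Q = [1]
  Insert 2 (step 2): P = [2] / [4];  Q = [1] / [2]
  Insert 5 (step 3): P = [2, 5] / [4];  Q = [1, 3] / [2]
  Insert 3 (step 4): P = [2, 3] / [4, 5];  Q = [1, 3] / [2, 4]
  Insert 6 (step 5): P = [2, 3, 6] / [4, 5];  Q = [1, 3, 5] / [2, 4]
  Insert 1 (step 6): P = [1, 3, 6] / [2, 5] / [4];  Q = [1, 3, 5] / [2, 4] / [6]
Final shape: (3, 2, 1).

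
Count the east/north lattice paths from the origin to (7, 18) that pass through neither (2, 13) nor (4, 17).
Number of paths = 436600

Inclusion–exclusion. Total paths: C(25, 7) = 480700. Through P₁: C(15, 2)·C(10, 5) = 26460. Through P₂: C(21, 4)·C(4, 3) = 23940. Since P₁ is strictly southwest of P₂, a monotone path through both must visit P₁ then P₂; paths through both = C(15, 2)·C(6, 2)·C(4, 3) = 6300. Avoid both = 480700 − 26460 − 23940 + 6300 = 436600.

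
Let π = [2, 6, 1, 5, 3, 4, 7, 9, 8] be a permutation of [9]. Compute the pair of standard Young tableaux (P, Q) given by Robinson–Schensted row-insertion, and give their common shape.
P = [1, 3, 4, 7, 8] / [2, 5, 9] / [6];  Q = [1, 2, 6, 7, 8] / [3, 4, 9] / [5];  common shape = (5, 3, 1)

Row-insert the values π_1, π_2, … into P one at a time, bumping the leftmost entry strictly greater than the inserted value down to the next row. The recording tableau Q records, in position (i, j), the step at which that cell was added to P.
  Insert 2 (step 1): P = [2];  Q = [1]
  Insert 6 (step 2): P = [2, 6];  Q = [1, 2]
  Insert 1 (step 3): P = [1, 6] / [2];  Q = [1, 2] / [3]
  Insert 5 (step 4): P = [1, 5] / [2, 6];  Q = [1, 2] / [3, 4]
  Insert 3 (step 5): P = [1, 3] / [2, 5] / [6];  Q = [1, 2] / [3, 4] / [5]
  Insert 4 (step 6): P = [1, 3, 4] / [2, 5] / [6];  Q = [1, 2, 6] / [3, 4] / [5]
  Insert 7 (step 7): P = [1, 3, 4, 7] / [2, 5] / [6];  Q = [1, 2, 6, 7] / [3, 4] / [5]
  Insert 9 (step 8): P = [1, 3, 4, 7, 9] / [2, 5] / [6];  Q = [1, 2, 6, 7, 8] / [3, 4] / [5]
  Insert 8 (step 9): P = [1, 3, 4, 7, 8] / [2, 5, 9] / [6];  Q = [1, 2, 6, 7, 8] / [3, 4, 9] / [5]
Final shape: (5, 3, 1).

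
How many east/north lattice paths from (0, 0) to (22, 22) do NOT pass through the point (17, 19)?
Number of paths = 1622639154120

Total paths from (0, 0) to (22, 22): C(44, 22) = 2104098963720. Paths through (17, 19): (paths (0, 0) → (17, 19)) × (paths (17, 19) → (22, 22)) = C(36, 17) · C(8, 5) = 8597496600 · 56 = 481459809600. Avoidance count = 2104098963720 − 481459809600 = 1622639154120.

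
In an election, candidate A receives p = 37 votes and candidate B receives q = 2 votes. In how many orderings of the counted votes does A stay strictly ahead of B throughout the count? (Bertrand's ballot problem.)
Strict-lead orderings = 665

Total orderings of the 39 votes with 37 for A: C(39, 37) = 741. By the Bertrand ballot formula (Cycle Lemma / reflection principle), the number of orderings in which A is strictly ahead of B throughout is (p − q)/(p + q) · C(p + q, p) = (37 − 2)/(37 + 2) · 741 = 665.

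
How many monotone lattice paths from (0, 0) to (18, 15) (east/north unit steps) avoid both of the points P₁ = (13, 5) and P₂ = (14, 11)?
Number of paths = 703608936

Inclusion–exclusion. Total paths: C(33, 18) = 1037158320. Through P₁: C(18, 13)·C(15, 5) = 25729704. Through P₂: C(25, 14)·C(8, 4) = 312018000. Since P₁ is strictly southwest of P₂, a monotone path through both must visit P₁ then P₂; paths through both = C(18, 13)·C(7, 1)·C(8, 4) = 4198320. Avoid both = 1037158320 − 25729704 − 312018000 + 4198320 = 703608936.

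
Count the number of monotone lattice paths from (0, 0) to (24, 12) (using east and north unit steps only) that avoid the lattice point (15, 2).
Number of paths = 1239114292

Total paths from (0, 0) to (24, 12): C(36, 24) = 1251677700. Paths through (15, 2): (paths (0, 0) → (15, 2)) × (paths (15, 2) → (24, 12)) = C(17, 15) · C(19, 9) = 136 · 92378 = 12563408. Avoidance count = 1251677700 − 12563408 = 1239114292.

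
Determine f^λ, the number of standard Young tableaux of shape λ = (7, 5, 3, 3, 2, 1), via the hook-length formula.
# SYT of shape (7, 5, 3, 3, 2, 1) = 977728752

Hook-length formula: f^λ = n! / Π hook(c), product over all cells c of the Young diagram. For λ = (7, 5, 3, 3, 2, 1), n = 21 boxes. Hook lengths by row (left-to-right, top-to-bottom): [12, 10, 8, 5, 4, 2, 1]; [9, 7, 5, 2, 1]; [6, 4, 2]; [5, 3, 1]; [3, 1]; [1]. Product of hooks = 52254720000. So f^λ = 21! / 52254720000 = 51090942171709440000 / 52254720000 = 977728752.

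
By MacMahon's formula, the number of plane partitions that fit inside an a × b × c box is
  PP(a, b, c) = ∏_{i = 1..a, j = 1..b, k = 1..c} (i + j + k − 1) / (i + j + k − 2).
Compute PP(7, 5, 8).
PP(7, 5, 8) = 201299981193168

Evaluate the triple product over i = 1..7, j = 1..5, k = 1..8. The factors are (2/1) · (3/2) · (4/3) · (5/4) · (6/5) · (7/6) · (8/7) · (9/8) · … (280 factors total). The numerators and denominators telescope so the product is an integer; carrying out the multiplication exactly gives PP(7, 5, 8) = 201299981193168.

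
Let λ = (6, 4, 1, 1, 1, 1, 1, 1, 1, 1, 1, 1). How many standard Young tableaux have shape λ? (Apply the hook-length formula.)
# SYT of shape (6, 4, 1, 1, 1, 1, 1, 1, 1, 1, 1, 1) = 1956240

Hook-length formula: f^λ = n! / Π hook(c), product over all cells c of the Young diagram. For λ = (6, 4, 1, 1, 1, 1, 1, 1, 1, 1, 1, 1), n = 20 boxes. Hook lengths by row (left-to-right, top-to-bottom): [17, 6, 5, 4, 2, 1]; [14, 3, 2, 1]; [10]; [9]; [8]; [7]; [6]; [5]; [4]; [3]; [2]; [1]. Product of hooks = 1243662336000. So f^λ = 20! / 1243662336000 = 2432902008176640000 / 1243662336000 = 1956240.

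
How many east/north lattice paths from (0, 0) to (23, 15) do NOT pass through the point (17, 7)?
Number of paths = 14431936248

Total paths from (0, 0) to (23, 15): C(38, 23) = 15471286560. Paths through (17, 7): (paths (0, 0) → (17, 7)) × (paths (17, 7) → (23, 15)) = C(24, 17) · C(14, 6) = 346104 · 3003 = 1039350312. Avoidance count = 15471286560 − 1039350312 = 14431936248.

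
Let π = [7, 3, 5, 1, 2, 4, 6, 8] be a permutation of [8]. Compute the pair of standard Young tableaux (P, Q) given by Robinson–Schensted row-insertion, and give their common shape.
P = [1, 2, 4, 6, 8] / [3, 5] / [7];  Q = [1, 3, 6, 7, 8] / [2, 5] / [4];  common shape = (5, 2, 1)

Row-insert the values π_1, π_2, … into P one at a time, bumping the leftmost entry strictly greater than the inserted value down to the next row. The recording tableau Q records, in position (i, j), the step at which that cell was added to P.
  Insert 7 (step 1): P = [7];  Q = [1]
  Insert 3 (step 2): P = [3] / [7];  Q = [1] / [2]
  Insert 5 (step 3): P = [3, 5] / [7];  Q = [1, 3] / [2]
  Insert 1 (step 4): P = [1, 5] / [3] / [7];  Q = [1, 3] / [2] / [4]
  Insert 2 (step 5): P = [1, 2] / [3, 5] / [7];  Q = [1, 3] / [2, 5] / [4]
  Insert 4 (step 6): P = [1, 2, 4] / [3, 5] / [7];  Q = [1, 3, 6] / [2, 5] / [4]
  Insert 6 (step 7): P = [1, 2, 4, 6] / [3, 5] / [7];  Q = [1, 3, 6, 7] / [2, 5] / [4]
  Insert 8 (step 8): P = [1, 2, 4, 6, 8] / [3, 5] / [7];  Q = [1, 3, 6, 7, 8] / [2, 5] / [4]
Final shape: (5, 2, 1).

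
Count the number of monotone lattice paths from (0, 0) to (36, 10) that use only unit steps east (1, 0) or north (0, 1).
Number of paths = 4076350421

A monotone lattice path from (0, 0) to (36, 10) consists of 36 east steps and 10 north steps in some order, so it is determined by which 36 of the 46 steps are east. The count is C(46, 36) = 4076350421.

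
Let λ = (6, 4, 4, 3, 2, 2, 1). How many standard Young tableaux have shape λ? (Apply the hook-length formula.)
# SYT of shape (6, 4, 4, 3, 2, 2, 1) = 3200897700

Hook-length formula: f^λ = n! / Π hook(c), product over all cells c of the Young diagram. For λ = (6, 4, 4, 3, 2, 2, 1), n = 22 boxes. Hook lengths by row (left-to-right, top-to-bottom): [12, 10, 7, 5, 2, 1]; [9, 7, 4, 2]; [8, 6, 3, 1]; [6, 4, 1]; [4, 2]; [3, 1]; [1]. Product of hooks = 351151718400. So f^λ = 22! / 351151718400 = 1124000727777607680000 / 351151718400 = 3200897700.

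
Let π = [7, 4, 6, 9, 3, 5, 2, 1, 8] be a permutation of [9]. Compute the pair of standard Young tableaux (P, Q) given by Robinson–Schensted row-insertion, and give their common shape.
P = [1, 5, 8] / [2, 6, 9] / [3] / [4] / [7];  Q = [1, 3, 4] / [2, 6, 9] / [5] / [7] / [8];  common shape = (3, 3, 1, 1, 1)

Row-insert the values π_1, π_2, … into P one at a time, bumping the leftmost entry strictly greater than the inserted value down to the next row. The recording tableau Q records, in position (i, j), the step at which that cell was added to P.
  Insert 7 (step 1): P = [7];  Q = [1]
  Insert 4 (step 2): P = [4] / [7];  Q = [1] / [2]
  Insert 6 (step 3): P = [4, 6] / [7];  Q = [1, 3] / [2]
  Insert 9 (step 4): P = [4, 6, 9] / [7];  Q = [1, 3, 4] / [2]
  Insert 3 (step 5): P = [3, 6, 9] / [4] / [7];  Q = [1, 3, 4] / [2] / [5]
  Insert 5 (step 6): P = [3, 5, 9] / [4, 6] / [7];  Q = [1, 3, 4] / [2, 6] / [5]
  Insert 2 (step 7): P = [2, 5, 9] / [3, 6] / [4] / [7];  Q = [1, 3, 4] / [2, 6] / [5] / [7]
  Insert 1 (step 8): P = [1, 5, 9] / [2, 6] / [3] / [4] / [7];  Q = [1, 3, 4] / [2, 6] / [5] / [7] / [8]
  Insert 8 (step 9): P = [1, 5, 8] / [2, 6, 9] / [3] / [4] / [7];  Q = [1, 3, 4] / [2, 6, 9] / [5] / [7] / [8]
Final shape: (3, 3, 1, 1, 1).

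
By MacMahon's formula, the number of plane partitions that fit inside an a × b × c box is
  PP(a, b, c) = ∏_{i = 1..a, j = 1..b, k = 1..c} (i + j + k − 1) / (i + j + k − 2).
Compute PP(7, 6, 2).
PP(7, 6, 2) = 736164

Evaluate the triple product over i = 1..7, j = 1..6, k = 1..2. The factors are (2/1) · (3/2) · (3/2) · (4/3) · (4/3) · (5/4) · (5/4) · (6/5) · … (84 factors total). The numerators and denominators telescope so the product is an integer; carrying out the multiplication exactly gives PP(7, 6, 2) = 736164.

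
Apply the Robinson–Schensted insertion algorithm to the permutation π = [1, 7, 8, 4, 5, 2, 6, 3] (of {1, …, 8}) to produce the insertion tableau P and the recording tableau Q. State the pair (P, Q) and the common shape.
P = [1, 2, 3, 6] / [4, 5] / [7, 8];  Q = [1, 2, 3, 7] / [4, 5] / [6, 8];  common shape = (4, 2, 2)

Row-insert the values π_1, π_2, … into P one at a time, bumping the leftmost entry strictly greater than the inserted value down to the next row. The recording tableau Q records, in position (i, j), the step at which that cell was added to P.
  Insert 1 (step 1): P = [1];  Q = [1]
  Insert 7 (step 2): P = [1, 7];  Q = [1, 2]
  Insert 8 (step 3): P = [1, 7, 8];  Q = [1, 2, 3]
  Insert 4 (step 4): P = [1, 4, 8] / [7];  Q = [1, 2, 3] / [4]
  Insert 5 (step 5): P = [1, 4, 5] / [7, 8];  Q = [1, 2, 3] / [4, 5]
  Insert 2 (step 6): P = [1, 2, 5] / [4, 8] / [7];  Q = [1, 2, 3] / [4, 5] / [6]
  Insert 6 (step 7): P = [1, 2, 5, 6] / [4, 8] / [7];  Q = [1, 2, 3, 7] / [4, 5] / [6]
  Insert 3 (step 8): P = [1, 2, 3, 6] / [4, 5] / [7, 8];  Q = [1, 2, 3, 7] / [4, 5] / [6, 8]
Final shape: (4, 2, 2).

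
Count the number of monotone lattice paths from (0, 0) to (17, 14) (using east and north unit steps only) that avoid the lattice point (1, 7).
Number of paths = 263221269

Total paths from (0, 0) to (17, 14): C(31, 17) = 265182525. Paths through (1, 7): (paths (0, 0) → (1, 7)) × (paths (1, 7) → (17, 14)) = C(8, 1) · C(23, 16) = 8 · 245157 = 1961256. Avoidance count = 265182525 − 1961256 = 263221269.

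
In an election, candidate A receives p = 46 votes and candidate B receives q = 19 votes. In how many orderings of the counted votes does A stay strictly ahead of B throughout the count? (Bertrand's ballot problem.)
Strict-lead orderings = 5118189334604640

Total orderings of the 65 votes with 46 for A: C(65, 46) = 12321566916640800. By the Bertrand ballot formula (Cycle Lemma / reflection principle), the number of orderings in which A is strictly ahead of B throughout is (p − q)/(p + q) · C(p + q, p) = (46 − 19)/(46 + 19) · 12321566916640800 = 5118189334604640.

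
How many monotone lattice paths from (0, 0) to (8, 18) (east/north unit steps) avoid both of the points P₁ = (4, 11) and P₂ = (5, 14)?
Number of paths = 895945

Inclusion–exclusion. Total paths: C(26, 8) = 1562275. Through P₁: C(15, 4)·C(11, 4) = 450450. Through P₂: C(19, 5)·C(7, 3) = 406980. Since P₁ is strictly southwest of P₂, a monotone path through both must visit P₁ then P₂; paths through both = C(15, 4)·C(4, 1)·C(7, 3) = 191100. Avoid both = 1562275 − 450450 − 406980 + 191100 = 895945.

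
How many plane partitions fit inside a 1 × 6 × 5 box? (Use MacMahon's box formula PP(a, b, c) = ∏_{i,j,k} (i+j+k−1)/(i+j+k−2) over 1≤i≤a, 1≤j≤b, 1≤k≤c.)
PP(1, 6, 5) = 462

Evaluate the triple product over i = 1..1, j = 1..6, k = 1..5. The factors are (2/1) · (3/2) · (4/3) · (5/4) · (6/5) · (3/2) · (4/3) · (5/4) · … (30 factors total). The numerators and denominators telescope so the product is an integer; carrying out the multiplication exactly gives PP(1, 6, 5) = 462.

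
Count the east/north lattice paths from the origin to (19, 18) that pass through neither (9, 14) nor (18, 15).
Number of paths = 12738679030

Inclusion–exclusion. Total paths: C(37, 19) = 17672631900. Through P₁: C(23, 9)·C(14, 10) = 818007190. Through P₂: C(33, 18)·C(4, 1) = 4148633280. Since P₁ is strictly southwest of P₂, a monotone path through both must visit P₁ then P₂; paths through both = C(23, 9)·C(10, 9)·C(4, 1) = 32687600. Avoid both = 17672631900 − 818007190 − 4148633280 + 32687600 = 12738679030.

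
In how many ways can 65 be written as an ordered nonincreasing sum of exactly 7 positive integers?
p(65, 7 parts) = 37108

Partitions of n into exactly k parts are in bijection with partitions of n − k into at most k parts (subtract 1 from each part). So p(65, exactly 7) = p(58, parts ≤ 7). Computing via the recurrence p(m, j) = p(m, j−1) + p(m−j, j) gives 37108.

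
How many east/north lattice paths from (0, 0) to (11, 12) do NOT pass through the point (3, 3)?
Number of paths = 865878

Total paths from (0, 0) to (11, 12): C(23, 11) = 1352078. Paths through (3, 3): (paths (0, 0) → (3, 3)) × (paths (3, 3) → (11, 12)) = C(6, 3) · C(17, 8) = 20 · 24310 = 486200. Avoidance count = 1352078 − 486200 = 865878.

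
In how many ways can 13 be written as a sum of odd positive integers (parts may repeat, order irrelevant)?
p_odd(13) = 18

Partitions of 13 using only odd parts 1, 3, 5, …: 13, 11+1+1, 9+3+1, 9+1+1+1+1, 7+5+1, 7+3+3, 7+3+1+1+1, 7+1+1+1+1+1+1, 5+5+3, 5+5+1+1+1, 5+3+3+1+1, 5+3+1+1+1+1+1, 5+1+1+1+1+1+1+1+1, 3+3+3+3+1, 3+3+3+1+1+1+1, 3+3+1+1+1+1+1+1+1, 3+1+1+1+1+1+1+1+1+1+1, 1+1+1+1+1+1+1+1+1+1+1+1+1. There are 18. (Euler: this equals q(13), the number of distinct-part partitions.)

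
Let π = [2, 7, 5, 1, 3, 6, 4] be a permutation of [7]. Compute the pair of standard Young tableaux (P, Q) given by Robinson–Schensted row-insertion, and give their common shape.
P = [1, 3, 4] / [2, 5, 6] / [7];  Q = [1, 2, 6] / [3, 5, 7] / [4];  common shape = (3, 3, 1)

Row-insert the values π_1, π_2, … into P one at a time, bumping the leftmost entry strictly greater than the inserted value down to the next row. The recording tableau Q records, in position (i, j), the step at which that cell was added to P.
  Insert 2 (step 1): P = [2];  Q = [1]
  Insert 7 (step 2): P = [2, 7];  Q = [1, 2]
  Insert 5 (step 3): P = [2, 5] / [7];  Q = [1, 2] / [3]
  Insert 1 (step 4): P = [1, 5] / [2] / [7];  Q = [1, 2] / [3] / [4]
  Insert 3 (step 5): P = [1, 3] / [2, 5] / [7];  Q = [1, 2] / [3, 5] / [4]
  Insert 6 (step 6): P = [1, 3, 6] / [2, 5] / [7];  Q = [1, 2, 6] / [3, 5] / [4]
  Insert 4 (step 7): P = [1, 3, 4] / [2, 5, 6] / [7];  Q = [1, 2, 6] / [3, 5, 7] / [4]
Final shape: (3, 3, 1).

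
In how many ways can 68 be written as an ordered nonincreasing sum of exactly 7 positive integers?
p(68, 7 parts) = 47527

Partitions of n into exactly k parts are in bijection with partitions of n − k into at most k parts (subtract 1 from each part). So p(68, exactly 7) = p(61, parts ≤ 7). Computing via the recurrence p(m, j) = p(m, j−1) + p(m−j, j) gives 47527.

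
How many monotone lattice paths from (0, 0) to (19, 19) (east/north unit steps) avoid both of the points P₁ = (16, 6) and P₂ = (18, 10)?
Number of paths = 35183441370

Inclusion–exclusion. Total paths: C(38, 19) = 35345263800. Through P₁: C(22, 16)·C(16, 3) = 41783280. Through P₂: C(28, 18)·C(10, 1) = 131231100. Since P₁ is strictly southwest of P₂, a monotone path through both must visit P₁ then P₂; paths through both = C(22, 16)·C(6, 2)·C(10, 1) = 11191950. Avoid both = 35345263800 − 41783280 − 131231100 + 11191950 = 35183441370.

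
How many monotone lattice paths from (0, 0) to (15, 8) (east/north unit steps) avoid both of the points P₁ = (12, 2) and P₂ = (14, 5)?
Number of paths = 439798

Inclusion–exclusion. Total paths: C(23, 15) = 490314. Through P₁: C(14, 12)·C(9, 3) = 7644. Through P₂: C(19, 14)·C(4, 1) = 46512. Since P₁ is strictly southwest of P₂, a monotone path through both must visit P₁ then P₂; paths through both = C(14, 12)·C(5, 2)·C(4, 1) = 3640. Avoid both = 490314 − 7644 − 46512 + 3640 = 439798.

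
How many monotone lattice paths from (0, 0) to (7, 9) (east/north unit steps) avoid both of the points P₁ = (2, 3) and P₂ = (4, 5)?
Number of paths = 4510

Inclusion–exclusion. Total paths: C(16, 7) = 11440. Through P₁: C(5, 2)·C(11, 5) = 4620. Through P₂: C(9, 4)·C(7, 3) = 4410. Since P₁ is strictly southwest of P₂, a monotone path through both must visit P₁ then P₂; paths through both = C(5, 2)·C(4, 2)·C(7, 3) = 2100. Avoid both = 11440 − 4620 − 4410 + 2100 = 4510.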